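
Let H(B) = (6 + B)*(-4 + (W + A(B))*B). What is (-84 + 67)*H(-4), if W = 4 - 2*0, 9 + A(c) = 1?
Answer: -408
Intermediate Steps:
A(c) = -8 (A(c) = -9 + 1 = -8)
W = 4 (W = 4 + 0 = 4)
H(B) = (-4 - 4*B)*(6 + B) (H(B) = (6 + B)*(-4 + (4 - 8)*B) = (6 + B)*(-4 - 4*B) = (-4 - 4*B)*(6 + B))
(-84 + 67)*H(-4) = (-84 + 67)*(-24 - 28*(-4) - 4*(-4)²) = -17*(-24 + 112 - 4*16) = -17*(-24 + 112 - 64) = -17*24 = -408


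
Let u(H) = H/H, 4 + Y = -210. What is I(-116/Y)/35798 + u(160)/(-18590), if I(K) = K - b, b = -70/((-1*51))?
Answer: -139799783/1815775331370 ≈ -7.6992e-5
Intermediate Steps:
Y = -214 (Y = -4 - 210 = -214)
b = 70/51 (b = -70/(-51) = -70*(-1/51) = 70/51 ≈ 1.3725)
u(H) = 1
I(K) = -70/51 + K (I(K) = K - 1*70/51 = K - 70/51 = -70/51 + K)
I(-116/Y)/35798 + u(160)/(-18590) = (-70/51 - 116/(-214))/35798 + 1/(-18590) = (-70/51 - 116*(-1/214))*(1/35798) + 1*(-1/18590) = (-70/51 + 58/107)*(1/35798) - 1/18590 = -4532/5457*1/35798 - 1/18590 = -2266/97674843 - 1/18590 = -139799783/1815775331370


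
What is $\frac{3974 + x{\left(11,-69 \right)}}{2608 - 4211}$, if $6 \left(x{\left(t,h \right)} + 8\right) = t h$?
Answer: $- \frac{1097}{458} \approx -2.3952$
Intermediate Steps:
$x{\left(t,h \right)} = -8 + \frac{h t}{6}$ ($x{\left(t,h \right)} = -8 + \frac{t h}{6} = -8 + \frac{h t}{6}$)
$\frac{3974 + x{\left(11,-69 \right)}}{2608 - 4211} = \frac{3974 + \left(-8 + \frac{1}{6} \left(-69\right) 11\right)}{2608 - 4211} = \frac{3974 - \frac{269}{2}}{-1603} = \left(3974 - \frac{269}{2}\right) \left(- \frac{1}{1603}\right) = \frac{7679}{2} \left(- \frac{1}{1603}\right) = - \frac{1097}{458}$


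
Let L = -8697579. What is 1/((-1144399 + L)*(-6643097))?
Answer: 1/65381214525866 ≈ 1.5295e-14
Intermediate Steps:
1/((-1144399 + L)*(-6643097)) = 1/(-1144399 - 8697579*(-6643097)) = -1/6643097/(-9841978) = -1/9841978*(-1/6643097) = 1/65381214525866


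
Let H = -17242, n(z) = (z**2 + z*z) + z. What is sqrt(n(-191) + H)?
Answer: sqrt(55529) ≈ 235.65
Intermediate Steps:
n(z) = z + 2*z**2 (n(z) = (z**2 + z**2) + z = 2*z**2 + z = z + 2*z**2)
sqrt(n(-191) + H) = sqrt(-191*(1 + 2*(-191)) - 17242) = sqrt(-191*(1 - 382) - 17242) = sqrt(-191*(-381) - 17242) = sqrt(72771 - 17242) = sqrt(55529)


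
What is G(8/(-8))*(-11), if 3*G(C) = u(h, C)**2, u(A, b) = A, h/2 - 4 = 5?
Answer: -1188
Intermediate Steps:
h = 18 (h = 8 + 2*5 = 8 + 10 = 18)
G(C) = 108 (G(C) = (1/3)*18**2 = (1/3)*324 = 108)
G(8/(-8))*(-11) = 108*(-11) = -1188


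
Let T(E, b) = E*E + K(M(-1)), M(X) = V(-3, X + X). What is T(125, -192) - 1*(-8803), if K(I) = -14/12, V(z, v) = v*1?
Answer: 146561/6 ≈ 24427.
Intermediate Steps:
V(z, v) = v
M(X) = 2*X (M(X) = X + X = 2*X)
K(I) = -7/6 (K(I) = -14*1/12 = -7/6)
T(E, b) = -7/6 + E² (T(E, b) = E*E - 7/6 = E² - 7/6 = -7/6 + E²)
T(125, -192) - 1*(-8803) = (-7/6 + 125²) - 1*(-8803) = (-7/6 + 15625) + 8803 = 93743/6 + 8803 = 146561/6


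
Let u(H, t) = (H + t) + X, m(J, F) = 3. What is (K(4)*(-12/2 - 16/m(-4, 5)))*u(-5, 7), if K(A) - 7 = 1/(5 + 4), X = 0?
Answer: -4352/27 ≈ -161.19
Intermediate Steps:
u(H, t) = H + t (u(H, t) = (H + t) + 0 = H + t)
K(A) = 64/9 (K(A) = 7 + 1/(5 + 4) = 7 + 1/9 = 64/9)
(K(4)*(-12/2 - 16/m(-4, 5)))*u(-5, 7) = (64*(-12/2 - 16/3)/9)*(-5 + 7) = (64*(-12*1/2 - 16*1/3)/9)*2 = (64*(-6 - 16/3)/9)*2 = ((64/9)*(-34/3))*2 = -2176/27*2 = -4352/27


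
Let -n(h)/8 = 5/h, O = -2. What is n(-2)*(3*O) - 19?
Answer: -139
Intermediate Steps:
n(h) = -40/h
n(-2)*(3*O) - 19 = (-40/(-2))*(3*(-2)) - 19 = -40*(-½)*(-6) - 19 = 20*(-6) - 19 = -120 - 19 = -139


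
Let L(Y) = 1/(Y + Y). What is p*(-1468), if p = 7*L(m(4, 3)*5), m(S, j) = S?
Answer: -2569/10 ≈ -256.90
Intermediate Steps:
L(Y) = 1/(2*Y)
p = 7/40 (p = 7*(1/(2*((4*5)))) = 7*((½)/20) = 7*((½)*(1/20)) = 7*(1/40) = 7/40 ≈ 0.17500)
p*(-1468) = (7/40)*(-1468) = -2569/10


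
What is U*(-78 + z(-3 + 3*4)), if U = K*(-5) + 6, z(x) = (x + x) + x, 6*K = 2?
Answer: -221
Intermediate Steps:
K = 1/3 (K = (1/6)*2 = 1/3 ≈ 0.33333)
z(x) = 3*x (z(x) = 2*x + x = 3*x)
U = 13/3 (U = (1/3)*(-5) + 6 = -5/3 + 6 = 13/3 ≈ 4.3333)
U*(-78 + z(-3 + 3*4)) = 13*(-78 + 3*(-3 + 3*4))/3 = 13*(-78 + 3*(-3 + 12))/3 = 13*(-78 + 3*9)/3 = 13*(-78 + 27)/3 = (13/3)*(-51) = -221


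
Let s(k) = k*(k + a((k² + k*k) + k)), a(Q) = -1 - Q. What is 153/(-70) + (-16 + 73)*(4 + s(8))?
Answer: -4101873/70 ≈ -58598.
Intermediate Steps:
s(k) = k*(-1 - 2*k²) (s(k) = k*(k + (-1 - ((k² + k*k) + k))) = k*(k + (-1 - ((k² + k²) + k))) = k*(k + (-1 - (2*k² + k))) = k*(k + (-1 - (k + 2*k²))) = k*(k + (-1 + (-k - 2*k²))) = k*(k + (-1 - k - 2*k²)) = k*(-1 - 2*k²))
153/(-70) + (-16 + 73)*(4 + s(8)) = 153/(-70) + (-16 + 73)*(4 + (-1*8 - 2*8³)) = -1/70*153 + 57*(4 + (-8 - 2*512)) = -153/70 + 57*(4 + (-8 - 1024)) = -153/70 + 57*(4 - 1032) = -153/70 + 57*(-1028) = -153/70 - 58596 = -4101873/70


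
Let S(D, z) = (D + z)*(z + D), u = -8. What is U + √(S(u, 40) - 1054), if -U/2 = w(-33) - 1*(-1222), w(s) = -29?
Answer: -2386 + I*√30 ≈ -2386.0 + 5.4772*I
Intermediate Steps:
S(D, z) = (D + z)² (S(D, z) = (D + z)*(D + z) = (D + z)²)
U = -2386 (U = -2*(-29 - 1*(-1222)) = -2*(-29 + 1222) = -2*1193 = -2386)
U + √(S(u, 40) - 1054) = -2386 + √((-8 + 40)² - 1054) = -2386 + √(32² - 1054) = -2386 + √(1024 - 1054) = -2386 + √(-30) = -2386 + I*√30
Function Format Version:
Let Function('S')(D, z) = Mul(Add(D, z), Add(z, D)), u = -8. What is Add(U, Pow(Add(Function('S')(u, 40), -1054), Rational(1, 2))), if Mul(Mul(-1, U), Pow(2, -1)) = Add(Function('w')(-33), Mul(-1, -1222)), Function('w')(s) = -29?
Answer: Add(-2386, Mul(I, Pow(30, Rational(1, 2)))) ≈ Add(-2386.0, Mul(5.4772, I))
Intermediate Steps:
Function('S')(D, z) = Pow(Add(D, z), 2) (Function('S')(D, z) = Mul(Add(D, z), Add(D, z)) = Pow(Add(D, z), 2))
U = -2386 (U = Mul(-2, Add(-29, Mul(-1, -1222))) = Mul(-2, Add(-29, 1222)) = Mul(-2, 1193) = -2386)
Add(U, Pow(Add(Function('S')(u, 40), -1054), Rational(1, 2))) = Add(-2386, Pow(Add(Pow(Add(-8, 40), 2), -1054), Rational(1, 2))) = Add(-2386, Pow(Add(Pow(32, 2), -1054), Rational(1, 2))) = Add(-2386, Pow(Add(1024, -1054), Rational(1, 2))) = Add(-2386, Pow(-30, Rational(1, 2))) = Add(-2386, Mul(I, Pow(30, Rational(1, 2))))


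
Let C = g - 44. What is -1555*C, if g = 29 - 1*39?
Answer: 83970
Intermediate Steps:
g = -10 (g = 29 - 39 = -10)
C = -54 (C = -10 - 44 = -54)
-1555*C = -1555*(-54) = 83970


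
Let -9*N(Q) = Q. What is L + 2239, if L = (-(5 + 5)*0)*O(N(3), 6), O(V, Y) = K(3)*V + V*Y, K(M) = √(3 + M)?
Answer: 2239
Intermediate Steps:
N(Q) = -Q/9
O(V, Y) = V*Y + V*√6 (O(V, Y) = √(3 + 3)*V + V*Y = √6*V + V*Y = V*√6 + V*Y = V*Y + V*√6)
L = 0 (L = (-(5 + 5)*0)*((-⅑*3)*(6 + √6)) = (-10*0)*(-(6 + √6)/3) = (-1*0)*(-2 - √6/3) = 0*(-2 - √6/3) = 0)
L + 2239 = 0 + 2239 = 2239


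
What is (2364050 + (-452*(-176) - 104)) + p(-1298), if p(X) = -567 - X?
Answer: 2444229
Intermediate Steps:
(2364050 + (-452*(-176) - 104)) + p(-1298) = (2364050 + (-452*(-176) - 104)) + (-567 - 1*(-1298)) = (2364050 + (79552 - 104)) + (-567 + 1298) = (2364050 + 79448) + 731 = 2443498 + 731 = 2444229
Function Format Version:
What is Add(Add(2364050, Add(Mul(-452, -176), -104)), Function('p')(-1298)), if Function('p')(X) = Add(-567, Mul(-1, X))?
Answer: 2444229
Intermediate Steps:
Add(Add(2364050, Add(Mul(-452, -176), -104)), Function('p')(-1298)) = Add(Add(2364050, Add(Mul(-452, -176), -104)), Add(-567, Mul(-1, -1298))) = Add(Add(2364050, Add(79552, -104)), Add(-567, 1298)) = Add(Add(2364050, 79448), 731) = Add(2443498, 731) = 2444229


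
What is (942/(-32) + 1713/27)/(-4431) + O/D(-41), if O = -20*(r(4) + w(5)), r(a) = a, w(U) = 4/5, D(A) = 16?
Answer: -3833281/638064 ≈ -6.0077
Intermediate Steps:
w(U) = 4/5 (w(U) = 4*(1/5) = 4/5)
O = -96 (O = -20*(4 + 4/5) = -20*24/5 = -96)
(942/(-32) + 1713/27)/(-4431) + O/D(-41) = (942/(-32) + 1713/27)/(-4431) - 96/16 = (942*(-1/32) + 1713*(1/27))*(-1/4431) - 96*1/16 = (-471/16 + 571/9)*(-1/4431) - 6 = (4897/144)*(-1/4431) - 6 = -4897/638064 - 6 = -3833281/638064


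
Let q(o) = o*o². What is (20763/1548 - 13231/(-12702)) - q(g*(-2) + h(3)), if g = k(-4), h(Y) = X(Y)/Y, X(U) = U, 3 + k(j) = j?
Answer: -3670965877/1092372 ≈ -3360.5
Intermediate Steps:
k(j) = -3 + j
h(Y) = 1 (h(Y) = Y/Y = 1)
g = -7 (g = -3 - 4 = -7)
q(o) = o³
(20763/1548 - 13231/(-12702)) - q(g*(-2) + h(3)) = (20763/1548 - 13231/(-12702)) - (-7*(-2) + 1)³ = (20763*(1/1548) - 13231*(-1/12702)) - (14 + 1)³ = (2307/172 + 13231/12702) - 1*15³ = 15789623/1092372 - 1*3375 = 15789623/1092372 - 3375 = -3670965877/1092372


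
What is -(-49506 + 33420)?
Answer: 16086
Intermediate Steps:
-(-49506 + 33420) = -1*(-16086) = 16086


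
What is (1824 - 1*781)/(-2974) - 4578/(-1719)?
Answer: 3940685/1704102 ≈ 2.3125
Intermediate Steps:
(1824 - 1*781)/(-2974) - 4578/(-1719) = (1824 - 781)*(-1/2974) - 4578*(-1/1719) = 1043*(-1/2974) + 1526/573 = -1043/2974 + 1526/573 = 3940685/1704102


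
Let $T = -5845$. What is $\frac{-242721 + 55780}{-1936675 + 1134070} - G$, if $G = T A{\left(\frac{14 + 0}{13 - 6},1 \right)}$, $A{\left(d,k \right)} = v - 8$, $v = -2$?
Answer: $- \frac{46912075309}{802605} \approx -58450.0$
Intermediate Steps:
$A{\left(d,k \right)} = -10$ ($A{\left(d,k \right)} = -2 - 8 = -10$)
$G = 58450$ ($G = \left(-5845\right) \left(-10\right) = 58450$)
$\frac{-242721 + 55780}{-1936675 + 1134070} - G = \frac{-242721 + 55780}{-1936675 + 1134070} - 58450 = - \frac{186941}{-802605} - 58450 = \left(-186941\right) \left(- \frac{1}{802605}\right) - 58450 = \frac{186941}{802605} - 58450 = - \frac{46912075309}{802605}$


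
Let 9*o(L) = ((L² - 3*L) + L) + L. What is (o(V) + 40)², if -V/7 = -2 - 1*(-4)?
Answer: 36100/9 ≈ 4011.1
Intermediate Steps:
V = -14 (V = -7*(-2 - 1*(-4)) = -7*(-2 + 4) = -7*2 = -14)
o(L) = -L/9 + L²/9 (o(L) = (((L² - 3*L) + L) + L)/9 = ((L² - 2*L) + L)/9 = (L² - L)/9 = -L/9 + L²/9)
(o(V) + 40)² = ((⅑)*(-14)*(-1 - 14) + 40)² = ((⅑)*(-14)*(-15) + 40)² = (70/3 + 40)² = (190/3)² = 36100/9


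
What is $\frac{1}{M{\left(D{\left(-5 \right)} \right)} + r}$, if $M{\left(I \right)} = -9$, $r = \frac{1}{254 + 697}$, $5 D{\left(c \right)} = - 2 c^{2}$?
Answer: $- \frac{951}{8558} \approx -0.11112$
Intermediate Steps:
$D{\left(c \right)} = - \frac{2 c^{2}}{5}$ ($D{\left(c \right)} = \frac{\left(-2\right) c^{2}}{5} = - \frac{2 c^{2}}{5}$)
$r = \frac{1}{951} \approx 0.0010515$
$\frac{1}{M{\left(D{\left(-5 \right)} \right)} + r} = \frac{1}{-9 + \frac{1}{951}} = \frac{1}{- \frac{8558}{951}} = - \frac{951}{8558}$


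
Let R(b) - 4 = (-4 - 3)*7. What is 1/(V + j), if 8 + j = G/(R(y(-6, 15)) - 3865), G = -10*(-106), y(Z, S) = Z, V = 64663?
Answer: 391/25279999 ≈ 1.5467e-5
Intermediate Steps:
R(b) = -45 (R(b) = 4 + (-4 - 3)*7 = 4 - 7*7 = 4 - 49 = -45)
G = 1060
j = -3234/391 (j = -8 + 1060/(-45 - 3865) = -8 + 1060/(-3910) = -8 + 1060*(-1/3910) = -8 - 106/391 = -3234/391 ≈ -8.2711)
1/(V + j) = 1/(64663 - 3234/391) = 1/(25279999/391) = 391/25279999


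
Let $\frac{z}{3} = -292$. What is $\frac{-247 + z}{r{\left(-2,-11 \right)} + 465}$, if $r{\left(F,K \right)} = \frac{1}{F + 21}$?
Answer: $- \frac{21337}{8836} \approx -2.4148$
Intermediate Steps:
$z = -876$ ($z = 3 \left(-292\right) = -876$)
$r{\left(F,K \right)} = \frac{1}{21 + F}$
$\frac{-247 + z}{r{\left(-2,-11 \right)} + 465} = \frac{-247 - 876}{\frac{1}{21 - 2} + 465} = - \frac{1123}{\frac{1}{19} + 465} = - \frac{1123}{\frac{8836}{19}} = \left(-1123\right) \frac{19}{8836} = - \frac{21337}{8836}$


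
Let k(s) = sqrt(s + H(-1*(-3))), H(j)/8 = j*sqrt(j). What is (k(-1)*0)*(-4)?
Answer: 0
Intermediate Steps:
H(j) = 8*j**(3/2) (H(j) = 8*(j*sqrt(j)) = 8*j**(3/2))
k(s) = sqrt(s + 24*sqrt(3)) (k(s) = sqrt(s + 8*(-1*(-3))**(3/2)) = sqrt(s + 8*3**(3/2)) = sqrt(s + 8*(3*sqrt(3))) = sqrt(s + 24*sqrt(3)))
(k(-1)*0)*(-4) = (sqrt(-1 + 24*sqrt(3))*0)*(-4) = 0*(-4) = 0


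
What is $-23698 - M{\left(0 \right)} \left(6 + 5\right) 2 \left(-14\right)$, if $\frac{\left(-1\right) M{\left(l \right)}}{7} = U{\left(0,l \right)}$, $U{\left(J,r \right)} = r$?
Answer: $-23698$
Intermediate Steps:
$M{\left(l \right)} = - 7 l$
$-23698 - M{\left(0 \right)} \left(6 + 5\right) 2 \left(-14\right) = -23698 - \left(-7\right) 0 \left(6 + 5\right) 2 \left(-14\right) = -23698 - 0 \cdot 11 \cdot 2 \left(-14\right) = -23698 - 0 \cdot 22 \left(-14\right) = -23698 - 0 \left(-14\right) = -23698 - 0 = -23698 + 0 = -23698$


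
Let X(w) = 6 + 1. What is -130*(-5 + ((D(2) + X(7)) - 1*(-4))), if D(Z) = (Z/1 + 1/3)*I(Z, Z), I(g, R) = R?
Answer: -4160/3 ≈ -1386.7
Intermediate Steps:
D(Z) = Z*(⅓ + Z) (D(Z) = (Z/1 + 1/3)*Z = (Z*1 + 1*(⅓))*Z = (Z + ⅓)*Z = (⅓ + Z)*Z = Z*(⅓ + Z))
X(w) = 7
-130*(-5 + ((D(2) + X(7)) - 1*(-4))) = -130*(-5 + ((2*(⅓ + 2) + 7) - 1*(-4))) = -130*(-5 + ((2*(7/3) + 7) + 4)) = -130*(-5 + ((14/3 + 7) + 4)) = -130*(-5 + (35/3 + 4)) = -130*(-5 + 47/3) = -130*32/3 = -4160/3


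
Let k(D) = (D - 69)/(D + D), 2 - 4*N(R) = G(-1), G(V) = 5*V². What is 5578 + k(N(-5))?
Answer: 11249/2 ≈ 5624.5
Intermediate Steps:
N(R) = -¾ (N(R) = ½ - 5*(-1)²/4 = ½ - 5/4 = -¾)
k(D) = (-69 + D)/(2*D) (k(D) = (-69 + D)/((2*D)) = (-69 + D)*(1/(2*D)) = (-69 + D)/(2*D))
5578 + k(N(-5)) = 5578 + (-69 - ¾)/(2*(-¾)) = 5578 + (½)*(-4/3)*(-279/4) = 5578 + 93/2 = 11249/2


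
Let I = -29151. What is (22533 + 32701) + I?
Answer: 26083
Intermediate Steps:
(22533 + 32701) + I = (22533 + 32701) - 29151 = 55234 - 29151 = 26083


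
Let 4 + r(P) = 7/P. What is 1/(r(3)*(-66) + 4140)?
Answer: 1/4250 ≈ 0.00023529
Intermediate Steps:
r(P) = -4 + 7/P
1/(r(3)*(-66) + 4140) = 1/((-4 + 7/3)*(-66) + 4140) = 1/(-5/3*(-66) + 4140) = 1/(110 + 4140) = 1/4250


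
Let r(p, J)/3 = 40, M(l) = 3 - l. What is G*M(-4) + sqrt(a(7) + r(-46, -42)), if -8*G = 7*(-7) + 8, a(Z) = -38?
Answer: 287/8 + sqrt(82) ≈ 44.930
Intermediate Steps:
r(p, J) = 120 (r(p, J) = 3*40 = 120)
G = 41/8 (G = -(7*(-7) + 8)/8 = -(-49 + 8)/8 = -1/8*(-41) = 41/8 ≈ 5.1250)
G*M(-4) + sqrt(a(7) + r(-46, -42)) = 41*(3 - 1*(-4))/8 + sqrt(-38 + 120) = 41*(3 + 4)/8 + sqrt(82) = (41/8)*7 + sqrt(82) = 287/8 + sqrt(82)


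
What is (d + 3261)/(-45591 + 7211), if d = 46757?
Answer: -25009/19190 ≈ -1.3032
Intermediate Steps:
(d + 3261)/(-45591 + 7211) = (46757 + 3261)/(-45591 + 7211) = 50018/(-38380) = 50018*(-1/38380) = -25009/19190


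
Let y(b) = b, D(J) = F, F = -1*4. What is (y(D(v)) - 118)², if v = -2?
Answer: 14884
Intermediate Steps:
F = -4
D(J) = -4
(y(D(v)) - 118)² = (-4 - 118)² = (-122)² = 14884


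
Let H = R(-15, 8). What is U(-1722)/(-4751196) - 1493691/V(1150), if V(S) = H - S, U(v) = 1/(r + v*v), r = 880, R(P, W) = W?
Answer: 10525164077812351181/8047003949854224 ≈ 1308.0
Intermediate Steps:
H = 8
U(v) = 1/(880 + v²) (U(v) = 1/(880 + v*v) = 1/(880 + v²))
V(S) = 8 - S
U(-1722)/(-4751196) - 1493691/V(1150) = 1/((880 + (-1722)²)*(-4751196)) - 1493691/(8 - 1*1150) = -1/4751196/(880 + 2965284) - 1493691/(8 - 1150) = -1/4751196/2966164 - 1493691/(-1142) = (1/2966164)*(-1/4751196) - 1493691*(-1/1142) = -1/14092826532144 + 1493691/1142 = 10525164077812351181/8047003949854224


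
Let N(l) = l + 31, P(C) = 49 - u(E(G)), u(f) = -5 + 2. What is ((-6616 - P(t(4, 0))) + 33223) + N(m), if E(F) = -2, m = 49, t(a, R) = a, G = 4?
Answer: 26635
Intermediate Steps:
u(f) = -3
P(C) = 52 (P(C) = 49 - 1*(-3) = 49 + 3 = 52)
N(l) = 31 + l
((-6616 - P(t(4, 0))) + 33223) + N(m) = ((-6616 - 1*52) + 33223) + (31 + 49) = ((-6616 - 52) + 33223) + 80 = (-6668 + 33223) + 80 = 26555 + 80 = 26635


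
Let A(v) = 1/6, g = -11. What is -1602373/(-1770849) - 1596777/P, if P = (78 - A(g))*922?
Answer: -8137982784968/381240768663 ≈ -21.346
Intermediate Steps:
A(v) = ⅙
P = 215287/3 (P = (78 - 1*⅙)*922 = (78 - ⅙)*922 = (467/6)*922 = 215287/3 ≈ 71762.)
-1602373/(-1770849) - 1596777/P = -1602373/(-1770849) - 1596777/215287/3 = -1602373*(-1/1770849) - 1596777*3/215287 = 1602373/1770849 - 4790331/215287 = -8137982784968/381240768663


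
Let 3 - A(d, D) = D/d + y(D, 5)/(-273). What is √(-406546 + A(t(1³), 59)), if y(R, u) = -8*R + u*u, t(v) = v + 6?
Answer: I*√3366665939/91 ≈ 637.62*I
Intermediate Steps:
t(v) = 6 + v
y(R, u) = u² - 8*R (y(R, u) = -8*R + u² = u² - 8*R)
A(d, D) = 844/273 - 8*D/273 - D/d (A(d, D) = 3 - (D/d + (5² - 8*D)/(-273)) = 3 - (D/d + (25 - 8*D)*(-1/273)) = 3 - (D/d + (-25/273 + 8*D/273)) = 3 - (-25/273 + 8*D/273 + D/d) = 3 + (25/273 - 8*D/273 - D/d) = 844/273 - 8*D/273 - D/d)
√(-406546 + A(t(1³), 59)) = √(-406546 + (844/273 - 8/273*59 - 1*59/(6 + 1³))) = √(-406546 + (844/273 - 472/273 - 1*59/(6 + 1))) = √(-406546 + (844/273 - 472/273 - 1*59/7)) = √(-406546 + (844/273 - 472/273 - 1*59*⅐)) = √(-406546 + (844/273 - 472/273 - 59/7)) = √(-406546 - 643/91) = √(-36996329/91) = I*√3366665939/91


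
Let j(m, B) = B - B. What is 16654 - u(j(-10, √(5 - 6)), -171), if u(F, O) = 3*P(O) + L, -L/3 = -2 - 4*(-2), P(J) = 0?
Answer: 16672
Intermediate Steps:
j(m, B) = 0
L = -18 (L = -3*(-2 - 4*(-2)) = -3*(-2 + 8) = -3*6 = -18)
u(F, O) = -18 (u(F, O) = 3*0 - 18 = 0 - 18 = -18)
16654 - u(j(-10, √(5 - 6)), -171) = 16654 - 1*(-18) = 16654 + 18 = 16672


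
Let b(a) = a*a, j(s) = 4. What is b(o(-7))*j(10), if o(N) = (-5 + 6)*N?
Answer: 196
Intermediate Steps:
o(N) = N (o(N) = 1*N = N)
b(a) = a²
b(o(-7))*j(10) = (-7)²*4 = 49*4 = 196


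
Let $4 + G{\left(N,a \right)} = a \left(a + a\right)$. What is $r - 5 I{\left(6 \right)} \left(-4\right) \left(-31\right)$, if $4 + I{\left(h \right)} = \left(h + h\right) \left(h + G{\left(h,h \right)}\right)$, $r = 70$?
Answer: $-38365600$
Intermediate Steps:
$G{\left(N,a \right)} = -4 + 2 a^{2}$ ($G{\left(N,a \right)} = -4 + a \left(a + a\right) = -4 + a 2 a = -4 + 2 a^{2}$)
$I{\left(h \right)} = -4 + 2 h \left(-4 + h + 2 h^{2}\right)$ ($I{\left(h \right)} = -4 + \left(h + h\right) \left(h + \left(-4 + 2 h^{2}\right)\right) = -4 + 2 h \left(-4 + h + 2 h^{2}\right)$)
$r - 5 I{\left(6 \right)} \left(-4\right) \left(-31\right) = 70 - 5 \left(-4 + 2 \cdot 6^{2} + 4 \cdot 6 \left(-2 + 6^{2}\right)\right) \left(-4\right) \left(-31\right) = 70 - 5 \left(-4 + 2 \cdot 36 + 4 \cdot 6 \left(-2 + 36\right)\right) \left(-4\right) \left(-31\right) = 70 - 5 \left(-4 + 72 + 4 \cdot 6 \cdot 34\right) \left(-4\right) \left(-31\right) = 70 - 5 \left(-4 + 72 + 816\right) \left(-4\right) \left(-31\right) = 70 \left(-5\right) 884 \left(-4\right) \left(-31\right) = 70 \left(\left(-4420\right) \left(-4\right)\right) \left(-31\right) = 70 \cdot 17680 \left(-31\right) = 1237600 \left(-31\right) = -38365600$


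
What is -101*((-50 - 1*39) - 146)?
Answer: 23735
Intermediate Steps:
-101*((-50 - 1*39) - 146) = -101*((-50 - 39) - 146) = -101*(-89 - 146) = -101*(-235) = 23735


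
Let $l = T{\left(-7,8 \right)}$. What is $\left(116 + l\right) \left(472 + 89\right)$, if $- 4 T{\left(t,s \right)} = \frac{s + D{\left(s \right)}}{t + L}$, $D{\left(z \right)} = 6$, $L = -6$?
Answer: $\frac{1695903}{26} \approx 65227.0$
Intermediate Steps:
$T{\left(t,s \right)} = - \frac{6 + s}{4 \left(-6 + t\right)}$ ($T{\left(t,s \right)} = - \frac{\left(s + 6\right) \frac{1}{t - 6}}{4} = - \frac{\left(6 + s\right) \frac{1}{-6 + t}}{4} = - \frac{\frac{1}{-6 + t} \left(6 + s\right)}{4} = - \frac{6 + s}{4 \left(-6 + t\right)}$)
$l = \frac{7}{26}$ ($l = \frac{-6 - 8}{4 \left(-6 - 7\right)} = \frac{-6 - 8}{4 \left(-13\right)} = \frac{1}{4} \left(- \frac{1}{13}\right) \left(-14\right) = \frac{7}{26} \approx 0.26923$)
$\left(116 + l\right) \left(472 + 89\right) = \left(116 + \frac{7}{26}\right) \left(472 + 89\right) = \frac{3023}{26} \cdot 561 = \frac{1695903}{26}$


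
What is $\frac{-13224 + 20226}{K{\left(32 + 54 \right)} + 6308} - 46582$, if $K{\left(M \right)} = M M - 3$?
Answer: $- \frac{212737660}{4567} \approx -46582.0$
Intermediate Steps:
$K{\left(M \right)} = -3 + M^{2}$ ($K{\left(M \right)} = M^{2} - 3 = -3 + M^{2}$)
$\frac{-13224 + 20226}{K{\left(32 + 54 \right)} + 6308} - 46582 = \frac{-13224 + 20226}{\left(-3 + \left(32 + 54\right)^{2}\right) + 6308} - 46582 = \frac{7002}{\left(-3 + 86^{2}\right) + 6308} - 46582 = \frac{7002}{\left(-3 + 7396\right) + 6308} - 46582 = \frac{7002}{7393 + 6308} - 46582 = \frac{7002}{13701} - 46582 = 7002 \cdot \frac{1}{13701} - 46582 = \frac{2334}{4567} - 46582 = - \frac{212737660}{4567}$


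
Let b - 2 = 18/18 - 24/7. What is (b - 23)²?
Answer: 26896/49 ≈ 548.90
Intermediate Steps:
b = -3/7 (b = 2 + (18/18 - 24/7) = 2 + (18*(1/18) - 24*⅐) = 2 + (1 - 24/7) = 2 - 17/7 = -3/7 ≈ -0.42857)
(b - 23)² = (-3/7 - 23)² = (-164/7)² = 26896/49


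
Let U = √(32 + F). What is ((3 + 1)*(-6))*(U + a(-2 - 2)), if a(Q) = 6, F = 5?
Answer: -144 - 24*√37 ≈ -289.99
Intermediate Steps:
U = √37 (U = √(32 + 5) = √37 ≈ 6.0828)
((3 + 1)*(-6))*(U + a(-2 - 2)) = ((3 + 1)*(-6))*(√37 + 6) = (4*(-6))*(6 + √37) = -24*(6 + √37) = -144 - 24*√37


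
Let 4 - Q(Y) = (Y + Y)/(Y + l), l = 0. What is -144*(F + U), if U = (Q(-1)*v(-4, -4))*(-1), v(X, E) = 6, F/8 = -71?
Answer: 83520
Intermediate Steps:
F = -568 (F = 8*(-71) = -568)
Q(Y) = 2 (Q(Y) = 4 - (Y + Y)/(Y + 0) = 4 - 2*Y/Y = 4 - 1*2 = 4 - 2 = 2)
U = -12 (U = (2*6)*(-1) = 12*(-1) = -12)
-144*(F + U) = -144*(-568 - 12) = -144*(-580) = 83520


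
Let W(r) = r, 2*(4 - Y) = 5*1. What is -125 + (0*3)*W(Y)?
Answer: -125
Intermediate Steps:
Y = 3/2 (Y = 4 - 5/2 = 3/2 ≈ 1.5000)
-125 + (0*3)*W(Y) = -125 + (0*3)*(3/2) = -125 + 0*(3/2) = -125 + 0 = -125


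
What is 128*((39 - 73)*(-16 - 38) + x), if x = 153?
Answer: 254592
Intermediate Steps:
128*((39 - 73)*(-16 - 38) + x) = 128*((39 - 73)*(-16 - 38) + 153) = 128*(-34*(-54) + 153) = 128*(1836 + 153) = 128*1989 = 254592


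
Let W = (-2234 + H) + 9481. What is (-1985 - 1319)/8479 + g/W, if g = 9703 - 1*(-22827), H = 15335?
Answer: 100605471/95736389 ≈ 1.0509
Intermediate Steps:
g = 32530 (g = 9703 + 22827 = 32530)
W = 22582 (W = (-2234 + 15335) + 9481 = 13101 + 9481 = 22582)
(-1985 - 1319)/8479 + g/W = (-1985 - 1319)/8479 + 32530/22582 = -3304*1/8479 + 32530*(1/22582) = -3304/8479 + 16265/11291 = 100605471/95736389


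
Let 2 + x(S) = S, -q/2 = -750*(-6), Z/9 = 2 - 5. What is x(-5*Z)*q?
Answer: -1197000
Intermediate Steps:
Z = -27 (Z = 9*(2 - 5) = 9*(-3) = -27)
q = -9000 (q = -(-1500)*(-6) = -2*4500 = -9000)
x(S) = -2 + S
x(-5*Z)*q = (-2 - 5*(-27))*(-9000) = (-2 + 135)*(-9000) = 133*(-9000) = -1197000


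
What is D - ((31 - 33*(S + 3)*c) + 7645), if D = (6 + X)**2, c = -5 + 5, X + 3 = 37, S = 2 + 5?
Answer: -6076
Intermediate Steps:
S = 7
X = 34 (X = -3 + 37 = 34)
c = 0
D = 1600 (D = (6 + 34)**2 = 40**2 = 1600)
D - ((31 - 33*(S + 3)*c) + 7645) = 1600 - ((31 - 33*(7 + 3)*0) + 7645) = 1600 - ((31 - 330*0) + 7645) = 1600 - ((31 - 33*0) + 7645) = 1600 - ((31 + 0) + 7645) = 1600 - (31 + 7645) = 1600 - 1*7676 = 1600 - 7676 = -6076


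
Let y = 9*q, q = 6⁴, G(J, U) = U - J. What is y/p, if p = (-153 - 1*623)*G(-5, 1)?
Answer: -243/97 ≈ -2.5052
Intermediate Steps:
q = 1296
y = 11664 (y = 9*1296 = 11664)
p = -4656 (p = (-153 - 1*623)*(1 - 1*(-5)) = (-153 - 623)*(1 + 5) = -776*6 = -4656)
y/p = 11664/(-4656) = 11664*(-1/4656) = -243/97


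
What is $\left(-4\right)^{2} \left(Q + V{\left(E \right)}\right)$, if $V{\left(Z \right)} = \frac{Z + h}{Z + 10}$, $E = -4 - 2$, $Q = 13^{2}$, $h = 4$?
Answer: $2696$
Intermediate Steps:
$Q = 169$
$E = -6$
$V{\left(Z \right)} = \frac{4 + Z}{10 + Z}$ ($V{\left(Z \right)} = \frac{Z + 4}{Z + 10} = \frac{4 + Z}{10 + Z}$)
$\left(-4\right)^{2} \left(Q + V{\left(E \right)}\right) = \left(-4\right)^{2} \left(169 + \frac{4 - 6}{10 - 6}\right) = 16 \left(169 + \frac{1}{4} \left(-2\right)\right) = 16 \left(169 - \frac{1}{2}\right) = 16 \cdot \frac{337}{2} = 2696$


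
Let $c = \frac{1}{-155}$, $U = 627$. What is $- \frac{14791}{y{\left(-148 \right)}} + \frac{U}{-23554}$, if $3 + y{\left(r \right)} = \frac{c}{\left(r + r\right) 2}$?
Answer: $\frac{31967838156707}{6483921566} \approx 4930.3$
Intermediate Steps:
$c = - \frac{1}{155} \approx -0.0064516$
$y{\left(r \right)} = -3 - \frac{1}{620 r}$ ($y{\left(r \right)} = -3 - \frac{1}{155 \left(r + r\right) 2} = -3 - \frac{1}{155 \cdot 2 r 2} = -3 - \frac{1}{155 \cdot 4 r} = -3 - \frac{\frac{1}{4} \frac{1}{r}}{155} = -3 - \frac{1}{620 r}$)
$- \frac{14791}{y{\left(-148 \right)}} + \frac{U}{-23554} = - \frac{14791}{-3 - \frac{1}{620 \left(-148\right)}} + \frac{627}{-23554} = - \frac{14791}{-3 - - \frac{1}{91760}} + 627 \left(- \frac{1}{23554}\right) = - \frac{14791}{-3 + \frac{1}{91760}} - \frac{627}{23554} = - \frac{14791}{- \frac{275279}{91760}} - \frac{627}{23554} = \left(-14791\right) \left(- \frac{91760}{275279}\right) - \frac{627}{23554} = \frac{1357222160}{275279} - \frac{627}{23554} = \frac{31967838156707}{6483921566}$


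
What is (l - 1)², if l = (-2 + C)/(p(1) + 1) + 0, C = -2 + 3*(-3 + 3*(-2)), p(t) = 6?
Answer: 1444/49 ≈ 29.469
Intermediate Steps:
C = -29 (C = -2 + 3*(-3 - 6) = -2 + 3*(-9) = -2 - 27 = -29)
l = -31/7 (l = (-2 - 29)/(6 + 1) + 0 = -31/7 + 0 = -31/7 ≈ -4.4286)
(l - 1)² = (-31/7 - 1)² = (-38/7)² = 1444/49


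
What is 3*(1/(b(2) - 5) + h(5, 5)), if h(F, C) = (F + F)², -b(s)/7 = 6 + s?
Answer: 18297/61 ≈ 299.95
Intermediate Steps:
b(s) = -42 - 7*s (b(s) = -7*(6 + s) = -42 - 7*s)
h(F, C) = 4*F² (h(F, C) = (2*F)² = 4*F²)
3*(1/(b(2) - 5) + h(5, 5)) = 3*(1/((-42 - 7*2) - 5) + 4*5²) = 3*(1/((-42 - 14) - 5) + 4*25) = 3*(1/(-56 - 5) + 100) = 3*(1/(-61) + 100) = 3*(-1/61 + 100) = 3*(6099/61) = 18297/61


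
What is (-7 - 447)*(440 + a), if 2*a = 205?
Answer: -246295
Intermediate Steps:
a = 205/2 (a = (½)*205 = 205/2 ≈ 102.50)
(-7 - 447)*(440 + a) = (-7 - 447)*(440 + 205/2) = -454*1085/2 = -246295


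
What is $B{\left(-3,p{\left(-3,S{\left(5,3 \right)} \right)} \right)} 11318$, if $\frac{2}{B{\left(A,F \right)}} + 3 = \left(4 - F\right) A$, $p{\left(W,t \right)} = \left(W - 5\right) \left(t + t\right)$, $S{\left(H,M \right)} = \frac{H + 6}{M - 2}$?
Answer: $- \frac{22636}{543} \approx -41.687$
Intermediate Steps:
$S{\left(H,M \right)} = \frac{6 + H}{-2 + M}$
$p{\left(W,t \right)} = 2 t \left(-5 + W\right)$ ($p{\left(W,t \right)} = \left(-5 + W\right) 2 t = 2 t \left(-5 + W\right)$)
$B{\left(A,F \right)} = \frac{2}{-3 + A \left(4 - F\right)}$ ($B{\left(A,F \right)} = \frac{2}{-3 + \left(4 - F\right) A} = \frac{2}{-3 + A \left(4 - F\right)}$)
$B{\left(-3,p{\left(-3,S{\left(5,3 \right)} \right)} \right)} 11318 = - \frac{2}{3 - -12 - 3 \cdot 2 \frac{6 + 5}{-2 + 3} \left(-5 - 3\right)} 11318 = - \frac{2}{3 + 12 - 3 \cdot 2 \cdot 1^{-1} \cdot 11 \left(-8\right)} 11318 = - \frac{2}{3 + 12 - 3 \cdot 2 \cdot 1 \cdot 11 \left(-8\right)} 11318 = - \frac{2}{3 + 12 - 3 \cdot 2 \cdot 11 \left(-8\right)} 11318 = - \frac{2}{3 + 12 - -528} \cdot 11318 = - \frac{2}{3 + 12 + 528} \cdot 11318 = - \frac{2}{543} \cdot 11318 = \left(-2\right) \frac{1}{543} \cdot 11318 = \left(- \frac{2}{543}\right) 11318 = - \frac{22636}{543}$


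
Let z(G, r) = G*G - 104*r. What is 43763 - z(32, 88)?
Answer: 51891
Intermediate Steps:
z(G, r) = G**2 - 104*r
43763 - z(32, 88) = 43763 - (32**2 - 104*88) = 43763 - (1024 - 9152) = 43763 - 1*(-8128) = 43763 + 8128 = 51891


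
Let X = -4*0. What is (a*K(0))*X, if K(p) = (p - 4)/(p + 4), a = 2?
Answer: 0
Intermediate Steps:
X = 0
K(p) = (-4 + p)/(4 + p)
(a*K(0))*X = (2*((-4 + 0)/(4 + 0)))*0 = (2*(-4/4))*0 = (2*((¼)*(-4)))*0 = (2*(-1))*0 = -2*0 = 0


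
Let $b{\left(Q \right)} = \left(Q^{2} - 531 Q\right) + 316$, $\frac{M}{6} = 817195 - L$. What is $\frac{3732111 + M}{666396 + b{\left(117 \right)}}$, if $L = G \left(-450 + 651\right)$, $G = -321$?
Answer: $\frac{9022407}{618274} \approx 14.593$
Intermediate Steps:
$L = -64521$ ($L = - 321 \left(-450 + 651\right) = \left(-321\right) 201 = -64521$)
$M = 5290296$ ($M = 6 \left(817195 - -64521\right) = 6 \left(817195 + 64521\right) = 6 \cdot 881716 = 5290296$)
$b{\left(Q \right)} = 316 + Q^{2} - 531 Q$
$\frac{3732111 + M}{666396 + b{\left(117 \right)}} = \frac{3732111 + 5290296}{666396 + \left(316 + 117^{2} - 62127\right)} = \frac{9022407}{666396 + \left(316 + 13689 - 62127\right)} = \frac{9022407}{666396 - 48122} = \frac{9022407}{618274}$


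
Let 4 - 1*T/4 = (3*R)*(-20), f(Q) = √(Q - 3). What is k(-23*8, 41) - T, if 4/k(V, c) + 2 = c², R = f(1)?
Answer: -26860/1679 - 240*I*√2 ≈ -15.998 - 339.41*I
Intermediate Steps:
f(Q) = √(-3 + Q)
R = I*√2 (R = √(-3 + 1) = √(-2) = I*√2 ≈ 1.4142*I)
k(V, c) = 4/(-2 + c²)
T = 16 + 240*I*√2 (T = 16 - 4*3*(I*√2)*(-20) = 16 - 4*3*I*√2*(-20) = 16 - (-240)*I*√2 = 16 + 240*I*√2 ≈ 16.0 + 339.41*I)
k(-23*8, 41) - T = 4/(-2 + 41²) - (16 + 240*I*√2) = 4/(-2 + 1681) + (-16 - 240*I*√2) = 4/1679 + (-16 - 240*I*√2) = -26860/1679 - 240*I*√2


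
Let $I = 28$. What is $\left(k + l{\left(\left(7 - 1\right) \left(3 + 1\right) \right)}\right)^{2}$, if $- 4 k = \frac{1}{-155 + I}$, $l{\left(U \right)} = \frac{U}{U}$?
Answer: $\frac{259081}{258064} \approx 1.0039$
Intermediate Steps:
$l{\left(U \right)} = 1$
$k = \frac{1}{508}$ ($k = - \frac{1}{4 \left(-155 + 28\right)} = - \frac{1}{4 \left(-127\right)} = \left(- \frac{1}{4}\right) \left(- \frac{1}{127}\right) = \frac{1}{508} \approx 0.0019685$)
$\left(k + l{\left(\left(7 - 1\right) \left(3 + 1\right) \right)}\right)^{2} = \left(\frac{1}{508} + 1\right)^{2} = \left(\frac{509}{508}\right)^{2} = \frac{259081}{258064}$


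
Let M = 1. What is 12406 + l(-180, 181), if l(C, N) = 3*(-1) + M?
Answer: 12404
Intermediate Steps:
l(C, N) = -2 (l(C, N) = 3*(-1) + 1 = -3 + 1 = -2)
12406 + l(-180, 181) = 12406 - 2 = 12404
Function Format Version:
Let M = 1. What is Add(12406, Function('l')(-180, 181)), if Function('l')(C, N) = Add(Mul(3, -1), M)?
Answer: 12404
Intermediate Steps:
Function('l')(C, N) = -2 (Function('l')(C, N) = Add(Mul(3, -1), 1) = Add(-3, 1) = -2)
Add(12406, Function('l')(-180, 181)) = Add(12406, -2) = 12404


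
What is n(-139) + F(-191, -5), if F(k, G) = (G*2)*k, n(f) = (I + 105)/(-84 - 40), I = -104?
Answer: 236839/124 ≈ 1910.0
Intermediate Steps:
n(f) = -1/124 (n(f) = (-104 + 105)/(-84 - 40) = 1/(-124) = 1*(-1/124) = -1/124)
F(k, G) = 2*G*k (F(k, G) = (2*G)*k = 2*G*k)
n(-139) + F(-191, -5) = -1/124 + 2*(-5)*(-191) = -1/124 + 1910 = 236839/124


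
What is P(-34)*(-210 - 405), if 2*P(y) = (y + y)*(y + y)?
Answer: -1421880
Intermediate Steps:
P(y) = 2*y**2 (P(y) = ((y + y)*(y + y))/2 = ((2*y)*(2*y))/2 = (4*y**2)/2 = 2*y**2)
P(-34)*(-210 - 405) = (2*(-34)**2)*(-210 - 405) = (2*1156)*(-615) = 2312*(-615) = -1421880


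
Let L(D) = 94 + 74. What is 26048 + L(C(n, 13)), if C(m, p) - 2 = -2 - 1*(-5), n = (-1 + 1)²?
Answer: 26216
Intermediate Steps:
n = 0 (n = 0² = 0)
C(m, p) = 5 (C(m, p) = 2 + (-2 - 1*(-5)) = 2 + (-2 + 5) = 2 + 3 = 5)
L(D) = 168
26048 + L(C(n, 13)) = 26048 + 168 = 26216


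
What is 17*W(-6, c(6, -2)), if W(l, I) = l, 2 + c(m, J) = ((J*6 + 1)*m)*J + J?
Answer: -102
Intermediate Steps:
c(m, J) = -2 + J + J*m*(1 + 6*J) (c(m, J) = -2 + (((J*6 + 1)*m)*J + J) = -2 + (((6*J + 1)*m)*J + J) = -2 + (((1 + 6*J)*m)*J + J) = -2 + ((m*(1 + 6*J))*J + J) = -2 + (J*m*(1 + 6*J) + J) = -2 + (J + J*m*(1 + 6*J)) = -2 + J + J*m*(1 + 6*J))
17*W(-6, c(6, -2)) = 17*(-6) = -102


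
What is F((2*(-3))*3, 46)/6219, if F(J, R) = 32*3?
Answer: 32/2073 ≈ 0.015437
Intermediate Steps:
F(J, R) = 96
F((2*(-3))*3, 46)/6219 = 96/6219 = 96*(1/6219) = 32/2073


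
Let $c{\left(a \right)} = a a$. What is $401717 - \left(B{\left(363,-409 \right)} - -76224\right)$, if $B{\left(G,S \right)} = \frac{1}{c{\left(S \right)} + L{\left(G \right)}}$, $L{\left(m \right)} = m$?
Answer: $\frac{54566948491}{167644} \approx 3.2549 \cdot 10^{5}$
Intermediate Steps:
$c{\left(a \right)} = a^{2}$
$B{\left(G,S \right)} = \frac{1}{G + S^{2}}$ ($B{\left(G,S \right)} = \frac{1}{S^{2} + G} = \frac{1}{G + S^{2}}$)
$401717 - \left(B{\left(363,-409 \right)} - -76224\right) = 401717 - \left(\frac{1}{363 + \left(-409\right)^{2}} - -76224\right) = 401717 - \left(\frac{1}{363 + 167281} + 76224\right) = 401717 - \left(\frac{1}{167644} + 76224\right) = 401717 - \frac{12778496257}{167644} = \frac{54566948491}{167644}$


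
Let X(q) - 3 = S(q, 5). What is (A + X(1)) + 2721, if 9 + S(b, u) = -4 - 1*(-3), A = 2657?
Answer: 5371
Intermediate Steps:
S(b, u) = -10 (S(b, u) = -9 + (-4 - 1*(-3)) = -9 + (-4 + 3) = -9 - 1 = -10)
X(q) = -7 (X(q) = 3 - 10 = -7)
(A + X(1)) + 2721 = (2657 - 7) + 2721 = 2650 + 2721 = 5371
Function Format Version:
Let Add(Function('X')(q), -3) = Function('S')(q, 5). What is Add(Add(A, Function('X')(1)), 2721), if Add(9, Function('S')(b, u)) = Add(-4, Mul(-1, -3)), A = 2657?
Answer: 5371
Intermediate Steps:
Function('S')(b, u) = -10 (Function('S')(b, u) = Add(-9, Add(-4, Mul(-1, -3))) = Add(-9, Add(-4, 3)) = Add(-9, -1) = -10)
Function('X')(q) = -7 (Function('X')(q) = Add(3, -10) = -7)
Add(Add(A, Function('X')(1)), 2721) = Add(Add(2657, -7), 2721) = Add(2650, 2721) = 5371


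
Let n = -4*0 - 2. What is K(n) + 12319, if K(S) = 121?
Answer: 12440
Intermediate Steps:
n = -2 (n = 0 - 2 = -2)
K(n) + 12319 = 121 + 12319 = 12440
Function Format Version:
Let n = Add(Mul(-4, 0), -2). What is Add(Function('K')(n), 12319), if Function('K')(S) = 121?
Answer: 12440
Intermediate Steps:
n = -2 (n = Add(0, -2) = -2)
Add(Function('K')(n), 12319) = Add(121, 12319) = 12440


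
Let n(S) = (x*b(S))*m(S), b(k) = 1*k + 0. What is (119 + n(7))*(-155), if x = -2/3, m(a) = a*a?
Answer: 50995/3 ≈ 16998.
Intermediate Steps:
m(a) = a²
b(k) = k (b(k) = k + 0 = k)
x = -⅔ (x = -2*⅓ = -⅔ ≈ -0.66667)
n(S) = -2*S³/3 (n(S) = (-2*S/3)*S² = -2*S³/3)
(119 + n(7))*(-155) = (119 - ⅔*7³)*(-155) = (119 - ⅔*343)*(-155) = (119 - 686/3)*(-155) = -329/3*(-155) = 50995/3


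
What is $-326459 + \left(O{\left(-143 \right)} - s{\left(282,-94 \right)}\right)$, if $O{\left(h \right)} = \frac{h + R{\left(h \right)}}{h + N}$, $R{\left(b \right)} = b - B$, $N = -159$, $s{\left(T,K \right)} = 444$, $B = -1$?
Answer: $- \frac{98724421}{302} \approx -3.269 \cdot 10^{5}$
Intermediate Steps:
$R{\left(b \right)} = 1 + b$ ($R{\left(b \right)} = b - -1 = b + 1 = 1 + b$)
$O{\left(h \right)} = \frac{1 + 2 h}{-159 + h}$ ($O{\left(h \right)} = \frac{h + \left(1 + h\right)}{h - 159} = \frac{1 + 2 h}{-159 + h}$)
$-326459 + \left(O{\left(-143 \right)} - s{\left(282,-94 \right)}\right) = -326459 - \left(444 - \frac{1 + 2 \left(-143\right)}{-159 - 143}\right) = -326459 - \left(444 - \frac{1 - 286}{-302}\right) = -326459 - \frac{133803}{302} = - \frac{98724421}{302}$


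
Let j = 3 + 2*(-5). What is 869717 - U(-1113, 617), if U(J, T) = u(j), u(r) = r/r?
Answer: 869716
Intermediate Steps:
j = -7 (j = 3 - 10 = -7)
u(r) = 1
U(J, T) = 1
869717 - U(-1113, 617) = 869717 - 1*1 = 869717 - 1 = 869716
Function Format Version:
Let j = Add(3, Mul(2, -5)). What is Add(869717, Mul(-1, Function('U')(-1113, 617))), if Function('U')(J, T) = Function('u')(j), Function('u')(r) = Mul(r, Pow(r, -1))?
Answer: 869716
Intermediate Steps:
j = -7 (j = Add(3, -10) = -7)
Function('u')(r) = 1
Function('U')(J, T) = 1
Add(869717, Mul(-1, Function('U')(-1113, 617))) = Add(869717, Mul(-1, 1)) = Add(869717, -1) = 869716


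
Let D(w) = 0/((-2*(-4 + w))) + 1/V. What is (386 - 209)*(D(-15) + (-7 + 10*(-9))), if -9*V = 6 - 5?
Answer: -18762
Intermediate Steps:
V = -⅑ (V = -(6 - 5)/9 = -⅑*1 = -⅑ ≈ -0.11111)
D(w) = -9 (D(w) = 0/((-2*(-4 + w))) + 1/(-⅑) = 0/(8 - 2*w) + 1*(-9) = 0 - 9 = -9)
(386 - 209)*(D(-15) + (-7 + 10*(-9))) = (386 - 209)*(-9 + (-7 + 10*(-9))) = 177*(-9 + (-7 - 90)) = 177*(-9 - 97) = 177*(-106) = -18762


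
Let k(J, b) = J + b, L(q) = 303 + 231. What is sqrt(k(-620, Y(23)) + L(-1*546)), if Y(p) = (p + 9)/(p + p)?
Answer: 3*I*sqrt(5014)/23 ≈ 9.236*I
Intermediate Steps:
L(q) = 534
Y(p) = (9 + p)/(2*p) (Y(p) = (9 + p)/((2*p)) = (9 + p)*(1/(2*p)) = (9 + p)/(2*p))
sqrt(k(-620, Y(23)) + L(-1*546)) = sqrt((-620 + (1/2)*(9 + 23)/23) + 534) = sqrt((-620 + (1/2)*(1/23)*32) + 534) = sqrt((-620 + 16/23) + 534) = sqrt(-14244/23 + 534) = sqrt(-1962/23) = 3*I*sqrt(5014)/23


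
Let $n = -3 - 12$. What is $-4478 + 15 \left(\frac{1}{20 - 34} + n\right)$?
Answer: $- \frac{65857}{14} \approx -4704.1$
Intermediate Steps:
$n = -15$ ($n = -3 - 12 = -15$)
$-4478 + 15 \left(\frac{1}{20 - 34} + n\right) = -4478 + 15 \left(\frac{1}{20 - 34} - 15\right) = -4478 + 15 \left(\frac{1}{-14} - 15\right) = -4478 + 15 \left(- \frac{1}{14} - 15\right) = -4478 + 15 \left(- \frac{211}{14}\right) = -4478 - \frac{3165}{14} = - \frac{65857}{14}$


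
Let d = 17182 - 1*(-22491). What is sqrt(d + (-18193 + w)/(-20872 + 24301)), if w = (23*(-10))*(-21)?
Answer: sqrt(51825659874)/1143 ≈ 199.17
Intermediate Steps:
w = 4830 (w = -230*(-21) = 4830)
d = 39673 (d = 17182 + 22491 = 39673)
sqrt(d + (-18193 + w)/(-20872 + 24301)) = sqrt(39673 + (-18193 + 4830)/(-20872 + 24301)) = sqrt(39673 - 13363/3429) = sqrt(136025354/3429) = sqrt(51825659874)/1143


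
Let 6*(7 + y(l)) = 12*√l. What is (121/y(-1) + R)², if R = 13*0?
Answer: 658845/2809 + 409948*I/2809 ≈ 234.55 + 145.94*I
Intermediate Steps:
y(l) = -7 + 2*√l (y(l) = -7 + (12*√l)/6 = -7 + 2*√l)
R = 0
(121/y(-1) + R)² = (121/(-7 + 2*√(-1)) + 0)² = (121/(-7 + 2*I) + 0)² = (121*((-7 - 2*I)/53) + 0)² = (121*(-7 - 2*I)/53 + 0)² = (121*(-7 - 2*I)/53)² = 14641*(-7 - 2*I)²/2809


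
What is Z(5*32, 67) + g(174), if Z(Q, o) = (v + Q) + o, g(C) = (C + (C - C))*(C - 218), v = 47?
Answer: -7382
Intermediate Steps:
g(C) = C*(-218 + C) (g(C) = (C + 0)*(-218 + C) = C*(-218 + C))
Z(Q, o) = 47 + Q + o (Z(Q, o) = (47 + Q) + o = 47 + Q + o)
Z(5*32, 67) + g(174) = (47 + 5*32 + 67) + 174*(-218 + 174) = (47 + 160 + 67) + 174*(-44) = 274 - 7656 = -7382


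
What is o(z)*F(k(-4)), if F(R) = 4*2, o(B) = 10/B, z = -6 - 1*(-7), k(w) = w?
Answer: 80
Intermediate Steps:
z = 1 (z = -6 + 7 = 1)
F(R) = 8
o(z)*F(k(-4)) = (10/1)*8 = (10*1)*8 = 10*8 = 80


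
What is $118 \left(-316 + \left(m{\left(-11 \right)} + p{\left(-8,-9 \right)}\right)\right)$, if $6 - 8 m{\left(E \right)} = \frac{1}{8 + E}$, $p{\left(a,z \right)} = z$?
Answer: $- \frac{459079}{12} \approx -38257.0$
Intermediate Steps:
$m{\left(E \right)} = \frac{3}{4} - \frac{1}{8 \left(8 + E\right)}$
$118 \left(-316 + \left(m{\left(-11 \right)} + p{\left(-8,-9 \right)}\right)\right) = 118 \left(-316 - \left(9 - \frac{47 + 6 \left(-11\right)}{8 \left(8 - 11\right)}\right)\right) = 118 \left(-316 - \left(9 - \frac{47 - 66}{8 \left(-3\right)}\right)\right) = 118 \left(-316 - \left(9 + \frac{1}{24} \left(-19\right)\right)\right) = 118 \left(-316 + \left(\frac{19}{24} - 9\right)\right) = 118 \left(-316 - \frac{197}{24}\right) = 118 \left(- \frac{7781}{24}\right) = - \frac{459079}{12}$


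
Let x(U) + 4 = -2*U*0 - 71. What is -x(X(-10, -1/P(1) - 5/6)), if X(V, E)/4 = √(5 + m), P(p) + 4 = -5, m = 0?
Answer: 75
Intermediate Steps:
P(p) = -9 (P(p) = -4 - 5 = -9)
X(V, E) = 4*√5 (X(V, E) = 4*√(5 + 0) = 4*√5)
x(U) = -75 (x(U) = -4 + (-2*U*0 - 71) = -4 + (0 - 71) = -4 - 71 = -75)
-x(X(-10, -1/P(1) - 5/6)) = -1*(-75) = 75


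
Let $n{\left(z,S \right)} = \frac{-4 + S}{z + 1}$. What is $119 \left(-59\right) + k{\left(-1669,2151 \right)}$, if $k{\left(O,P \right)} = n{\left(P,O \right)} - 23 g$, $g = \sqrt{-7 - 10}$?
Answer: $- \frac{15110865}{2152} - 23 i \sqrt{17} \approx -7021.8 - 94.831 i$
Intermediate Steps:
$g = i \sqrt{17}$ ($g = \sqrt{-17} = i \sqrt{17} \approx 4.1231 i$)
$n{\left(z,S \right)} = \frac{-4 + S}{1 + z}$
$k{\left(O,P \right)} = \frac{-4 + O}{1 + P} - 23 i \sqrt{17}$
$119 \left(-59\right) + k{\left(-1669,2151 \right)} = 119 \left(-59\right) + \frac{-4 - 1669 - 23 i \sqrt{17} \left(1 + 2151\right)}{1 + 2151} = -7021 + \frac{-4 - 1669 - 23 i \sqrt{17} \cdot 2152}{2152} = -7021 + \frac{-4 - 1669 - 49496 i \sqrt{17}}{2152} = -7021 + \frac{-1673 - 49496 i \sqrt{17}}{2152} = -7021 - \left(\frac{1673}{2152} + 23 i \sqrt{17}\right) = - \frac{15110865}{2152} - 23 i \sqrt{17}$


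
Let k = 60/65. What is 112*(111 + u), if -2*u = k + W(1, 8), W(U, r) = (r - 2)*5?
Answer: 139104/13 ≈ 10700.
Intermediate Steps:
W(U, r) = -10 + 5*r (W(U, r) = (-2 + r)*5 = -10 + 5*r)
k = 12/13 (k = 60*(1/65) = 12/13 ≈ 0.92308)
u = -201/13 (u = -(12/13 + (-10 + 5*8))/2 = -(12/13 + (-10 + 40))/2 = -(12/13 + 30)/2 = -½*402/13 = -201/13 ≈ -15.462)
112*(111 + u) = 112*(111 - 201/13) = 112*(1242/13) = 139104/13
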